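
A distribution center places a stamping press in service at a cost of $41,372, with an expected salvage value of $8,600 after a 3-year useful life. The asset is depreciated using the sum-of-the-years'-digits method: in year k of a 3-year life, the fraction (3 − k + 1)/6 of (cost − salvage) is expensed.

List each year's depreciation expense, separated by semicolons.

Depreciable base = $41,372 − $8,600 = $32,772.
Sum of the years' digits = 3+2+1 = 6.
Year 1: $32,772 × 3/6 = $16,386. Book value $24,986.
Year 2: $32,772 × 2/6 = $10,924. Book value $14,062.
Year 3: $32,772 × 1/6 = $5,462. Book value $8,600.

$16,386; $10,924; $5,462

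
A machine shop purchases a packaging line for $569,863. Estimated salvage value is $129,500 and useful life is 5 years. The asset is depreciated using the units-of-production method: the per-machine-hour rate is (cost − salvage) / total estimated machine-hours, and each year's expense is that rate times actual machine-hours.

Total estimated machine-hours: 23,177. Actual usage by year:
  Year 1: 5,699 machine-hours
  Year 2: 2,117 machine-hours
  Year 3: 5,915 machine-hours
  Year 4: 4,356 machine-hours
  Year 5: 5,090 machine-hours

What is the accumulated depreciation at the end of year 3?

Depreciable base = $569,863 − $129,500 = $440,363.
Rate = $440,363 / 23,177 machine-hours = $19 per machine-hour.
Year 1: 5,699 × $19 = $108,281. Book value $461,582.
Year 2: 2,117 × $19 = $40,223. Book value $421,359.
Year 3: 5,915 × $19 = $112,385. Book value $308,974.
Accumulated through year 3 = $569,863 − $308,974 = $260,889.

$260,889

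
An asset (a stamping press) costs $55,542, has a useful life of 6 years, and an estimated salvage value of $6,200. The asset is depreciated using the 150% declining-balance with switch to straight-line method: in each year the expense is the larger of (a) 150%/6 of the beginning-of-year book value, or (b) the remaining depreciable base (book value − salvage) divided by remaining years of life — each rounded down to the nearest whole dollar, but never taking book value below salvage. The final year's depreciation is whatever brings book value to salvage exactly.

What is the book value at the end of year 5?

$11,888

Depreciable base = $55,542 − $6,200 = $49,342.
Year 1: DB = ⌊$55,542 × 150%/6⌋ = $13,885; SL = ⌊$49,342/6⌋ = $8,223 → take DB $13,885. Book value $41,657.
Year 2: DB = ⌊$41,657 × 150%/6⌋ = $10,414; SL = ⌊$35,457/5⌋ = $7,091 → take DB $10,414. Book value $31,243.
Year 3: DB = ⌊$31,243 × 150%/6⌋ = $7,810; SL = ⌊$25,043/4⌋ = $6,260 → take DB $7,810. Book value $23,433.
Year 4: DB = ⌊$23,433 × 150%/6⌋ = $5,858; SL = ⌊$17,233/3⌋ = $5,744 → take DB $5,858. Book value $17,575.
Year 5: DB = ⌊$17,575 × 150%/6⌋ = $4,393; SL = ⌊$11,375/2⌋ = $5,687 → take SL $5,687. Book value $11,888.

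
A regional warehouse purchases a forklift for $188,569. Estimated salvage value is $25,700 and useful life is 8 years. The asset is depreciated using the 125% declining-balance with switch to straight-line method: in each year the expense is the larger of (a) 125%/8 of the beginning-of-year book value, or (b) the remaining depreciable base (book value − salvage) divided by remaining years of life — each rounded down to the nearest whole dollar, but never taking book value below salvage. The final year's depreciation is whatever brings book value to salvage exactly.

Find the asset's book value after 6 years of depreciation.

$60,637

Depreciable base = $188,569 − $25,700 = $162,869.
Year 1: DB = ⌊$188,569 × 125%/8⌋ = $29,463; SL = ⌊$162,869/8⌋ = $20,358 → take DB $29,463. Book value $159,106.
Year 2: DB = ⌊$159,106 × 125%/8⌋ = $24,860; SL = ⌊$133,406/7⌋ = $19,058 → take DB $24,860. Book value $134,246.
Year 3: DB = ⌊$134,246 × 125%/8⌋ = $20,975; SL = ⌊$108,546/6⌋ = $18,091 → take DB $20,975. Book value $113,271.
Year 4: DB = ⌊$113,271 × 125%/8⌋ = $17,698; SL = ⌊$87,571/5⌋ = $17,514 → take DB $17,698. Book value $95,573.
Year 5: DB = ⌊$95,573 × 125%/8⌋ = $14,933; SL = ⌊$69,873/4⌋ = $17,468 → take SL $17,468. Book value $78,105.
Year 6: DB = ⌊$78,105 × 125%/8⌋ = $12,203; SL = ⌊$52,405/3⌋ = $17,468 → take SL $17,468. Book value $60,637.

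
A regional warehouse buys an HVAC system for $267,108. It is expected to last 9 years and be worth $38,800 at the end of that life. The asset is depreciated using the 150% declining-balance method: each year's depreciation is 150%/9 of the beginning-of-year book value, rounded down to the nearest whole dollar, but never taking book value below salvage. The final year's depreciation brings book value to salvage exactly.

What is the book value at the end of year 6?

Depreciable base = $267,108 − $38,800 = $228,308.
Year 1: ⌊$267,108 × 150%/9⌋ = $44,518. Book value $222,590.
Year 2: ⌊$222,590 × 150%/9⌋ = $37,098. Book value $185,492.
Year 3: ⌊$185,492 × 150%/9⌋ = $30,915. Book value $154,577.
Year 4: ⌊$154,577 × 150%/9⌋ = $25,762. Book value $128,815.
Year 5: ⌊$128,815 × 150%/9⌋ = $21,469. Book value $107,346.
Year 6: ⌊$107,346 × 150%/9⌋ = $17,891. Book value $89,455.

$89,455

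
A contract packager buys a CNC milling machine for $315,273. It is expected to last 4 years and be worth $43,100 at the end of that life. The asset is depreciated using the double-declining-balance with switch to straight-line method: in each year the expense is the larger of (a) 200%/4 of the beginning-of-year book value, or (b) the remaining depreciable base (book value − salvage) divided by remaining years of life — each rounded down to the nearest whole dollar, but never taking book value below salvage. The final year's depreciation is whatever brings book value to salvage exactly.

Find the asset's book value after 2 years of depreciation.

Depreciable base = $315,273 − $43,100 = $272,173.
Year 1: DB = ⌊$315,273 × 200%/4⌋ = $157,636; SL = ⌊$272,173/4⌋ = $68,043 → take DB $157,636. Book value $157,637.
Year 2: DB = ⌊$157,637 × 200%/4⌋ = $78,818; SL = ⌊$114,537/3⌋ = $38,179 → take DB $78,818. Book value $78,819.

$78,819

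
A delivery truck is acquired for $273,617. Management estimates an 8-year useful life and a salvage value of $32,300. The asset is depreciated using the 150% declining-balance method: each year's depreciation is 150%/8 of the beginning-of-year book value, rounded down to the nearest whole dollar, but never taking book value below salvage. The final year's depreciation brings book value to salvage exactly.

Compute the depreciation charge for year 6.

$18,166

Depreciable base = $273,617 − $32,300 = $241,317.
Year 1: ⌊$273,617 × 150%/8⌋ = $51,303. Book value $222,314.
Year 2: ⌊$222,314 × 150%/8⌋ = $41,683. Book value $180,631.
Year 3: ⌊$180,631 × 150%/8⌋ = $33,868. Book value $146,763.
Year 4: ⌊$146,763 × 150%/8⌋ = $27,518. Book value $119,245.
Year 5: ⌊$119,245 × 150%/8⌋ = $22,358. Book value $96,887.
Year 6: ⌊$96,887 × 150%/8⌋ = $18,166. Book value $78,721.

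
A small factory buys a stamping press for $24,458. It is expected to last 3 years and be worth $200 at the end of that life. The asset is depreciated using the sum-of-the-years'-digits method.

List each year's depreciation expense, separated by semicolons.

$12,129; $8,086; $4,043

Depreciable base = $24,458 − $200 = $24,258.
Sum of the years' digits = 3+2+1 = 6.
Year 1: $24,258 × 3/6 = $12,129. Book value $12,329.
Year 2: $24,258 × 2/6 = $8,086. Book value $4,243.
Year 3: $24,258 × 1/6 = $4,043. Book value $200.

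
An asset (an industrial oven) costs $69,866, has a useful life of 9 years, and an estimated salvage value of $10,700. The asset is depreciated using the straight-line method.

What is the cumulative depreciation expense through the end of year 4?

$26,296

Depreciable base = $69,866 − $10,700 = $59,166.
Annual expense = $59,166 / 9 = $6,574.
End of year 1: book value $63,292.
End of year 2: book value $56,718.
End of year 3: book value $50,144.
End of year 4: book value $43,570.
Accumulated through year 4 = $69,866 − $43,570 = $26,296.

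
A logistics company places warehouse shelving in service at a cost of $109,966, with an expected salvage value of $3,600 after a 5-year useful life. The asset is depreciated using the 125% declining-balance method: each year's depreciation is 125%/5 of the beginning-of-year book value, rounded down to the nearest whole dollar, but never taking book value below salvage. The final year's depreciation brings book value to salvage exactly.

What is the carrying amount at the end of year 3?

Depreciable base = $109,966 − $3,600 = $106,366.
Year 1: ⌊$109,966 × 125%/5⌋ = $27,491. Book value $82,475.
Year 2: ⌊$82,475 × 125%/5⌋ = $20,618. Book value $61,857.
Year 3: ⌊$61,857 × 125%/5⌋ = $15,464. Book value $46,393.

$46,393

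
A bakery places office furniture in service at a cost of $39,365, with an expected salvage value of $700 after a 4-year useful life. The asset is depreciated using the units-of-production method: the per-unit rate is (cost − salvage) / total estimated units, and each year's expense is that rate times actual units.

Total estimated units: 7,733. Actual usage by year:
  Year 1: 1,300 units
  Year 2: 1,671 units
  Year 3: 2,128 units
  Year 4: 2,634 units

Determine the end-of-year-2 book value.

$24,510

Depreciable base = $39,365 − $700 = $38,665.
Rate = $38,665 / 7,733 units = $5 per unit.
Year 1: 1,300 × $5 = $6,500. Book value $32,865.
Year 2: 1,671 × $5 = $8,355. Book value $24,510.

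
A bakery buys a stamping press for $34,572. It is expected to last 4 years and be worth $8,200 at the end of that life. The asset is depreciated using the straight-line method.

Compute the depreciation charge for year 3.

$6,593

Depreciable base = $34,572 − $8,200 = $26,372.
Annual expense = $26,372 / 4 = $6,593.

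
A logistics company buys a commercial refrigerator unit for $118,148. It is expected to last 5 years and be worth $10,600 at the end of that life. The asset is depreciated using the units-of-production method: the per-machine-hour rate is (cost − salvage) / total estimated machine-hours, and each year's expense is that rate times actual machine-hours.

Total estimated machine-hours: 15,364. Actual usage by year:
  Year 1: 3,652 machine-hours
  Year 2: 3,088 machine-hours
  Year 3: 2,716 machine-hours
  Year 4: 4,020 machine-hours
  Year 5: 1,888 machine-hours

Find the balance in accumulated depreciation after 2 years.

Depreciable base = $118,148 − $10,600 = $107,548.
Rate = $107,548 / 15,364 machine-hours = $7 per machine-hour.
Year 1: 3,652 × $7 = $25,564. Book value $92,584.
Year 2: 3,088 × $7 = $21,616. Book value $70,968.
Accumulated through year 2 = $118,148 − $70,968 = $47,180.

$47,180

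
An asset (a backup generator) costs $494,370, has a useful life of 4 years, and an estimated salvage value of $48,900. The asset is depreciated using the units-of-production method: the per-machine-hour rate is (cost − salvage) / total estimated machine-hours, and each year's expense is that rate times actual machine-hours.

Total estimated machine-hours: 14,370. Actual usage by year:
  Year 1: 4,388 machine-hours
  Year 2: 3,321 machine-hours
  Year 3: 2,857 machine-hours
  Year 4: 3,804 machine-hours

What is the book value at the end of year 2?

Depreciable base = $494,370 − $48,900 = $445,470.
Rate = $445,470 / 14,370 machine-hours = $31 per machine-hour.
Year 1: 4,388 × $31 = $136,028. Book value $358,342.
Year 2: 3,321 × $31 = $102,951. Book value $255,391.

$255,391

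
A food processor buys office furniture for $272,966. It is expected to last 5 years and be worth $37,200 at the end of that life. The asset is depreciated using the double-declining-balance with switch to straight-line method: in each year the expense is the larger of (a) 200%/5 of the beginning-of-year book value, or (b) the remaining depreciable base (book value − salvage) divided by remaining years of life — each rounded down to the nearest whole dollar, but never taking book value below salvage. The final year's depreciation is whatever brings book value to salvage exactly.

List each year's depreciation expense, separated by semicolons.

Depreciable base = $272,966 − $37,200 = $235,766.
Year 1: DB = ⌊$272,966 × 200%/5⌋ = $109,186; SL = ⌊$235,766/5⌋ = $47,153 → take DB $109,186. Book value $163,780.
Year 2: DB = ⌊$163,780 × 200%/5⌋ = $65,512; SL = ⌊$126,580/4⌋ = $31,645 → take DB $65,512. Book value $98,268.
Year 3: DB = ⌊$98,268 × 200%/5⌋ = $39,307; SL = ⌊$61,068/3⌋ = $20,356 → take DB $39,307. Book value $58,961.
Year 4: DB = ⌊$58,961 × 200%/5⌋ = $23,584; SL = ⌊$21,761/2⌋ = $10,880 → take DB $23,584, capped at $21,761. Book value $37,200.
Year 5 (final): $37,200 − $37,200 = $0. Book value $37,200.

$109,186; $65,512; $39,307; $21,761; $0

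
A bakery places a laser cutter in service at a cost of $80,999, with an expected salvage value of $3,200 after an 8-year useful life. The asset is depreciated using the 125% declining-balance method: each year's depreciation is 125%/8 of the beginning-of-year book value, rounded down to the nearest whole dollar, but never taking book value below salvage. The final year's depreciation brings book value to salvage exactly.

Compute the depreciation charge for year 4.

Depreciable base = $80,999 − $3,200 = $77,799.
Year 1: ⌊$80,999 × 125%/8⌋ = $12,656. Book value $68,343.
Year 2: ⌊$68,343 × 125%/8⌋ = $10,678. Book value $57,665.
Year 3: ⌊$57,665 × 125%/8⌋ = $9,010. Book value $48,655.
Year 4: ⌊$48,655 × 125%/8⌋ = $7,602. Book value $41,053.

$7,602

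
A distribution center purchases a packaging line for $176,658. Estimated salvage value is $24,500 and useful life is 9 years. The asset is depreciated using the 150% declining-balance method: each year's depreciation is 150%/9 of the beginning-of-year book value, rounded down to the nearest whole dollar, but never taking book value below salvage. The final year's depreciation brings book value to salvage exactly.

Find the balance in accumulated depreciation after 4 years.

$91,463

Depreciable base = $176,658 − $24,500 = $152,158.
Year 1: ⌊$176,658 × 150%/9⌋ = $29,443. Book value $147,215.
Year 2: ⌊$147,215 × 150%/9⌋ = $24,535. Book value $122,680.
Year 3: ⌊$122,680 × 150%/9⌋ = $20,446. Book value $102,234.
Year 4: ⌊$102,234 × 150%/9⌋ = $17,039. Book value $85,195.
Accumulated through year 4 = $176,658 − $85,195 = $91,463.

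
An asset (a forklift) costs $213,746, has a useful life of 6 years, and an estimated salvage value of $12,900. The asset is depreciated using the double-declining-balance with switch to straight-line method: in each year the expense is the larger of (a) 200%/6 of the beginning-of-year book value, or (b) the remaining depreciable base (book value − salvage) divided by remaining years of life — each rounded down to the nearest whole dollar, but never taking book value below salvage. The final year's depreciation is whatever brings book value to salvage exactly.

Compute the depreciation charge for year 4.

$21,111

Depreciable base = $213,746 − $12,900 = $200,846.
Year 1: DB = ⌊$213,746 × 200%/6⌋ = $71,248; SL = ⌊$200,846/6⌋ = $33,474 → take DB $71,248. Book value $142,498.
Year 2: DB = ⌊$142,498 × 200%/6⌋ = $47,499; SL = ⌊$129,598/5⌋ = $25,919 → take DB $47,499. Book value $94,999.
Year 3: DB = ⌊$94,999 × 200%/6⌋ = $31,666; SL = ⌊$82,099/4⌋ = $20,524 → take DB $31,666. Book value $63,333.
Year 4: DB = ⌊$63,333 × 200%/6⌋ = $21,111; SL = ⌊$50,433/3⌋ = $16,811 → take DB $21,111. Book value $42,222.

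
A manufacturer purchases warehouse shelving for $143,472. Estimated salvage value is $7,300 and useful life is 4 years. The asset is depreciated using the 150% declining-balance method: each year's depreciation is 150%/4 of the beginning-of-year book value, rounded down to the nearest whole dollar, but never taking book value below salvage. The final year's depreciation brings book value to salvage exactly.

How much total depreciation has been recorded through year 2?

$87,428

Depreciable base = $143,472 − $7,300 = $136,172.
Year 1: ⌊$143,472 × 150%/4⌋ = $53,802. Book value $89,670.
Year 2: ⌊$89,670 × 150%/4⌋ = $33,626. Book value $56,044.
Accumulated through year 2 = $143,472 − $56,044 = $87,428.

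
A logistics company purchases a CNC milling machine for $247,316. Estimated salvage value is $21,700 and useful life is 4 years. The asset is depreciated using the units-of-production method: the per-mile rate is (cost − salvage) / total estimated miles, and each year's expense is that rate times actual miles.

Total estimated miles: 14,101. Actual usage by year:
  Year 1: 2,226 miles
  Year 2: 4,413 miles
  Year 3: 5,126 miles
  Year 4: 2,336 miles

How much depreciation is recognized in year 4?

$37,376

Depreciable base = $247,316 − $21,700 = $225,616.
Rate = $225,616 / 14,101 miles = $16 per mile.
Year 1: 2,226 × $16 = $35,616. Book value $211,700.
Year 2: 4,413 × $16 = $70,608. Book value $141,092.
Year 3: 5,126 × $16 = $82,016. Book value $59,076.
Year 4: 2,336 × $16 = $37,376. Book value $21,700.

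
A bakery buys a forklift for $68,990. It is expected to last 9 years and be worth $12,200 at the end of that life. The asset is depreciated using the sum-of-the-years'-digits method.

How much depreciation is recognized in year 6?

Depreciable base = $68,990 − $12,200 = $56,790.
Sum of the years' digits = 9+8+7+6+5+4+3+2+1 = 45.
Year 1: $56,790 × 9/45 = $11,358. Book value $57,632.
Year 2: $56,790 × 8/45 = $10,096. Book value $47,536.
Year 3: $56,790 × 7/45 = $8,834. Book value $38,702.
Year 4: $56,790 × 6/45 = $7,572. Book value $31,130.
Year 5: $56,790 × 5/45 = $6,310. Book value $24,820.
Year 6: $56,790 × 4/45 = $5,048. Book value $19,772.

$5,048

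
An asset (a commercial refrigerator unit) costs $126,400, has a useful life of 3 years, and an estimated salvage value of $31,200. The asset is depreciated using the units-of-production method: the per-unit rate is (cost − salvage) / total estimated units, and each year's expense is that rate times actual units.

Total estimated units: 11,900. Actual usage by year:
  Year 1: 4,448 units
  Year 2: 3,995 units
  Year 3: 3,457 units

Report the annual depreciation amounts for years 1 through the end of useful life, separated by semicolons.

$35,584; $31,960; $27,656

Depreciable base = $126,400 − $31,200 = $95,200.
Rate = $95,200 / 11,900 units = $8 per unit.
Year 1: 4,448 × $8 = $35,584. Book value $90,816.
Year 2: 3,995 × $8 = $31,960. Book value $58,856.
Year 3: 3,457 × $8 = $27,656. Book value $31,200.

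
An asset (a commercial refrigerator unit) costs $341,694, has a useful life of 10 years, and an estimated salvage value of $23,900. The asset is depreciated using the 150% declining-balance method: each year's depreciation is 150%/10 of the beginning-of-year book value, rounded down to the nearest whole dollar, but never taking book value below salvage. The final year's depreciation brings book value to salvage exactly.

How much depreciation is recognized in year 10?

$55,244

Depreciable base = $341,694 − $23,900 = $317,794.
Year 1: ⌊$341,694 × 150%/10⌋ = $51,254. Book value $290,440.
Year 2: ⌊$290,440 × 150%/10⌋ = $43,566. Book value $246,874.
Year 3: ⌊$246,874 × 150%/10⌋ = $37,031. Book value $209,843.
Year 4: ⌊$209,843 × 150%/10⌋ = $31,476. Book value $178,367.
Year 5: ⌊$178,367 × 150%/10⌋ = $26,755. Book value $151,612.
Year 6: ⌊$151,612 × 150%/10⌋ = $22,741. Book value $128,871.
Year 7: ⌊$128,871 × 150%/10⌋ = $19,330. Book value $109,541.
Year 8: ⌊$109,541 × 150%/10⌋ = $16,431. Book value $93,110.
Year 9: ⌊$93,110 × 150%/10⌋ = $13,966. Book value $79,144.
Year 10 (final): $79,144 − $23,900 = $55,244. Book value $23,900.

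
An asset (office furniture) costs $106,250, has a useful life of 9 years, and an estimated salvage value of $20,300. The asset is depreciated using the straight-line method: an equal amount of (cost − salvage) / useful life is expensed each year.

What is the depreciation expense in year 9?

$9,550

Depreciable base = $106,250 − $20,300 = $85,950.
Annual expense = $85,950 / 9 = $9,550.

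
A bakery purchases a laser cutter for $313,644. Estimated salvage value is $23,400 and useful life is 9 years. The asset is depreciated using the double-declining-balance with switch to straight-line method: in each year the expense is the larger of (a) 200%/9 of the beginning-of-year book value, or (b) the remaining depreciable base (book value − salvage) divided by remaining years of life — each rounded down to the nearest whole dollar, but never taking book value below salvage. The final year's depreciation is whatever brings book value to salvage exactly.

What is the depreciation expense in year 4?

Depreciable base = $313,644 − $23,400 = $290,244.
Year 1: DB = ⌊$313,644 × 200%/9⌋ = $69,698; SL = ⌊$290,244/9⌋ = $32,249 → take DB $69,698. Book value $243,946.
Year 2: DB = ⌊$243,946 × 200%/9⌋ = $54,210; SL = ⌊$220,546/8⌋ = $27,568 → take DB $54,210. Book value $189,736.
Year 3: DB = ⌊$189,736 × 200%/9⌋ = $42,163; SL = ⌊$166,336/7⌋ = $23,762 → take DB $42,163. Book value $147,573.
Year 4: DB = ⌊$147,573 × 200%/9⌋ = $32,794; SL = ⌊$124,173/6⌋ = $20,695 → take DB $32,794. Book value $114,779.

$32,794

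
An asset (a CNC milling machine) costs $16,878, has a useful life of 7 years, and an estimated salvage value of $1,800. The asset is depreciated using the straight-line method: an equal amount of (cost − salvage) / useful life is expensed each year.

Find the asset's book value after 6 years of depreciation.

$3,954

Depreciable base = $16,878 − $1,800 = $15,078.
Annual expense = $15,078 / 7 = $2,154.
End of year 1: book value $14,724.
End of year 2: book value $12,570.
End of year 3: book value $10,416.
End of year 4: book value $8,262.
End of year 5: book value $6,108.
End of year 6: book value $3,954.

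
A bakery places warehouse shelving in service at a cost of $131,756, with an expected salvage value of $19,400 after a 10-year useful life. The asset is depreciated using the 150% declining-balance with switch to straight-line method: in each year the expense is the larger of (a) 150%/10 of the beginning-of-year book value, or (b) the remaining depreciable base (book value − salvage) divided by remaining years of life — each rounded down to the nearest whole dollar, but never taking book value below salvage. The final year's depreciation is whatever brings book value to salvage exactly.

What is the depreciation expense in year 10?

Depreciable base = $131,756 − $19,400 = $112,356.
Year 1: DB = ⌊$131,756 × 150%/10⌋ = $19,763; SL = ⌊$112,356/10⌋ = $11,235 → take DB $19,763. Book value $111,993.
Year 2: DB = ⌊$111,993 × 150%/10⌋ = $16,798; SL = ⌊$92,593/9⌋ = $10,288 → take DB $16,798. Book value $95,195.
Year 3: DB = ⌊$95,195 × 150%/10⌋ = $14,279; SL = ⌊$75,795/8⌋ = $9,474 → take DB $14,279. Book value $80,916.
Year 4: DB = ⌊$80,916 × 150%/10⌋ = $12,137; SL = ⌊$61,516/7⌋ = $8,788 → take DB $12,137. Book value $68,779.
Year 5: DB = ⌊$68,779 × 150%/10⌋ = $10,316; SL = ⌊$49,379/6⌋ = $8,229 → take DB $10,316. Book value $58,463.
Year 6: DB = ⌊$58,463 × 150%/10⌋ = $8,769; SL = ⌊$39,063/5⌋ = $7,812 → take DB $8,769. Book value $49,694.
Year 7: DB = ⌊$49,694 × 150%/10⌋ = $7,454; SL = ⌊$30,294/4⌋ = $7,573 → take SL $7,573. Book value $42,121.
Year 8: DB = ⌊$42,121 × 150%/10⌋ = $6,318; SL = ⌊$22,721/3⌋ = $7,573 → take SL $7,573. Book value $34,548.
Year 9: DB = ⌊$34,548 × 150%/10⌋ = $5,182; SL = ⌊$15,148/2⌋ = $7,574 → take SL $7,574. Book value $26,974.
Year 10 (final): $26,974 − $19,400 = $7,574. Book value $19,400.

$7,574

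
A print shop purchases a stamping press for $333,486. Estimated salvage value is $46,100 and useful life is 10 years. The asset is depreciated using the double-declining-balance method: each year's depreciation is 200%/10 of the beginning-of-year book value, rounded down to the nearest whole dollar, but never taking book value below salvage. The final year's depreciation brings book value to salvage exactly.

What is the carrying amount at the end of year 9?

$46,100

Depreciable base = $333,486 − $46,100 = $287,386.
Year 1: ⌊$333,486 × 200%/10⌋ = $66,697. Book value $266,789.
Year 2: ⌊$266,789 × 200%/10⌋ = $53,357. Book value $213,432.
Year 3: ⌊$213,432 × 200%/10⌋ = $42,686. Book value $170,746.
Year 4: ⌊$170,746 × 200%/10⌋ = $34,149. Book value $136,597.
Year 5: ⌊$136,597 × 200%/10⌋ = $27,319. Book value $109,278.
Year 6: ⌊$109,278 × 200%/10⌋ = $21,855. Book value $87,423.
Year 7: ⌊$87,423 × 200%/10⌋ = $17,484. Book value $69,939.
Year 8: ⌊$69,939 × 200%/10⌋ = $13,987. Book value $55,952.
Year 9: ⌊$55,952 × 200%/10⌋ = $11,190, capped at $9,852. Book value $46,100.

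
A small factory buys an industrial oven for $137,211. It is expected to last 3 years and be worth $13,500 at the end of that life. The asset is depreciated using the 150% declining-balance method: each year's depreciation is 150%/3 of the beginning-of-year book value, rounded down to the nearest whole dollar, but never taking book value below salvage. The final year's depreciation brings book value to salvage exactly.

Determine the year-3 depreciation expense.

Depreciable base = $137,211 − $13,500 = $123,711.
Year 1: ⌊$137,211 × 150%/3⌋ = $68,605. Book value $68,606.
Year 2: ⌊$68,606 × 150%/3⌋ = $34,303. Book value $34,303.
Year 3 (final): $34,303 − $13,500 = $20,803. Book value $13,500.

$20,803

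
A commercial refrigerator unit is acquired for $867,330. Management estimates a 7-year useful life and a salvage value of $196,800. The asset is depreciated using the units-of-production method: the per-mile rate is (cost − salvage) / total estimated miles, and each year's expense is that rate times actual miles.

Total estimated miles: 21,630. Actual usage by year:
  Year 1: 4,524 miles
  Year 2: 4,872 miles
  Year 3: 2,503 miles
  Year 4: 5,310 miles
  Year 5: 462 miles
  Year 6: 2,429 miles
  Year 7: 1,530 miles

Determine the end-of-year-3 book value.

$498,461

Depreciable base = $867,330 − $196,800 = $670,530.
Rate = $670,530 / 21,630 miles = $31 per mile.
Year 1: 4,524 × $31 = $140,244. Book value $727,086.
Year 2: 4,872 × $31 = $151,032. Book value $576,054.
Year 3: 2,503 × $31 = $77,593. Book value $498,461.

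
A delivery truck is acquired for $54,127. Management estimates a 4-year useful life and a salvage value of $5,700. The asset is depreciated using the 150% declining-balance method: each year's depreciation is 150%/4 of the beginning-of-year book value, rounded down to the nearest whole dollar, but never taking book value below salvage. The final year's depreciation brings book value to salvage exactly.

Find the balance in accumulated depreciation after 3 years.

$40,912

Depreciable base = $54,127 − $5,700 = $48,427.
Year 1: ⌊$54,127 × 150%/4⌋ = $20,297. Book value $33,830.
Year 2: ⌊$33,830 × 150%/4⌋ = $12,686. Book value $21,144.
Year 3: ⌊$21,144 × 150%/4⌋ = $7,929. Book value $13,215.
Accumulated through year 3 = $54,127 − $13,215 = $40,912.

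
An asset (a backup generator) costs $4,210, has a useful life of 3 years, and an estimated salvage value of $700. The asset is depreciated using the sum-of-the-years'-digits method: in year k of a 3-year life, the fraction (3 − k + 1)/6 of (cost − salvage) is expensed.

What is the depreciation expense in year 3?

Depreciable base = $4,210 − $700 = $3,510.
Sum of the years' digits = 3+2+1 = 6.
Year 1: $3,510 × 3/6 = $1,755. Book value $2,455.
Year 2: $3,510 × 2/6 = $1,170. Book value $1,285.
Year 3: $3,510 × 1/6 = $585. Book value $700.

$585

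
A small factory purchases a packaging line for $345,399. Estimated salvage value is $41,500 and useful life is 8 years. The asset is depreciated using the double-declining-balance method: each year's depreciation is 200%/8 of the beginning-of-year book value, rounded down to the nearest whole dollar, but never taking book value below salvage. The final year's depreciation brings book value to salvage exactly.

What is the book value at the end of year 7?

$46,107

Depreciable base = $345,399 − $41,500 = $303,899.
Year 1: ⌊$345,399 × 200%/8⌋ = $86,349. Book value $259,050.
Year 2: ⌊$259,050 × 200%/8⌋ = $64,762. Book value $194,288.
Year 3: ⌊$194,288 × 200%/8⌋ = $48,572. Book value $145,716.
Year 4: ⌊$145,716 × 200%/8⌋ = $36,429. Book value $109,287.
Year 5: ⌊$109,287 × 200%/8⌋ = $27,321. Book value $81,966.
Year 6: ⌊$81,966 × 200%/8⌋ = $20,491. Book value $61,475.
Year 7: ⌊$61,475 × 200%/8⌋ = $15,368. Book value $46,107.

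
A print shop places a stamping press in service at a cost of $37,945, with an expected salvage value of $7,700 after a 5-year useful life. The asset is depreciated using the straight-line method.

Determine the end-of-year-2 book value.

$25,847

Depreciable base = $37,945 − $7,700 = $30,245.
Annual expense = $30,245 / 5 = $6,049.
End of year 1: book value $31,896.
End of year 2: book value $25,847.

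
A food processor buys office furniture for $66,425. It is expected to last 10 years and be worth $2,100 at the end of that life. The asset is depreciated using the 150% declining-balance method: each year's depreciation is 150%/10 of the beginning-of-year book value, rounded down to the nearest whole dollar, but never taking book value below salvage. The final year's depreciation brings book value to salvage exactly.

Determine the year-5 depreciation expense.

Depreciable base = $66,425 − $2,100 = $64,325.
Year 1: ⌊$66,425 × 150%/10⌋ = $9,963. Book value $56,462.
Year 2: ⌊$56,462 × 150%/10⌋ = $8,469. Book value $47,993.
Year 3: ⌊$47,993 × 150%/10⌋ = $7,198. Book value $40,795.
Year 4: ⌊$40,795 × 150%/10⌋ = $6,119. Book value $34,676.
Year 5: ⌊$34,676 × 150%/10⌋ = $5,201. Book value $29,475.

$5,201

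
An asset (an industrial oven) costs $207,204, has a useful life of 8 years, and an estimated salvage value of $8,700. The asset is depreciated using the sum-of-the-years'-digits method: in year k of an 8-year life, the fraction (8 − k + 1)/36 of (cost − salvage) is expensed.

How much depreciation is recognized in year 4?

$27,570

Depreciable base = $207,204 − $8,700 = $198,504.
Sum of the years' digits = 8+7+6+5+4+3+2+1 = 36.
Year 1: $198,504 × 8/36 = $44,112. Book value $163,092.
Year 2: $198,504 × 7/36 = $38,598. Book value $124,494.
Year 3: $198,504 × 6/36 = $33,084. Book value $91,410.
Year 4: $198,504 × 5/36 = $27,570. Book value $63,840.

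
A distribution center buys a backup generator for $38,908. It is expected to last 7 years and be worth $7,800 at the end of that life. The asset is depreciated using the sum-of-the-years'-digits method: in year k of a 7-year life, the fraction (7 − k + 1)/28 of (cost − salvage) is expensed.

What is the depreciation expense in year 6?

$2,222

Depreciable base = $38,908 − $7,800 = $31,108.
Sum of the years' digits = 7+6+5+4+3+2+1 = 28.
Year 1: $31,108 × 7/28 = $7,777. Book value $31,131.
Year 2: $31,108 × 6/28 = $6,666. Book value $24,465.
Year 3: $31,108 × 5/28 = $5,555. Book value $18,910.
Year 4: $31,108 × 4/28 = $4,444. Book value $14,466.
Year 5: $31,108 × 3/28 = $3,333. Book value $11,133.
Year 6: $31,108 × 2/28 = $2,222. Book value $8,911.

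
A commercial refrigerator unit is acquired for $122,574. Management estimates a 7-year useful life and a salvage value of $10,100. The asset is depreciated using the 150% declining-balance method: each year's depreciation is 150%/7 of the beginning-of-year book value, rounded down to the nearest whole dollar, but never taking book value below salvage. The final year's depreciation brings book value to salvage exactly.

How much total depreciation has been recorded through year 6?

$93,732

Depreciable base = $122,574 − $10,100 = $112,474.
Year 1: ⌊$122,574 × 150%/7⌋ = $26,265. Book value $96,309.
Year 2: ⌊$96,309 × 150%/7⌋ = $20,637. Book value $75,672.
Year 3: ⌊$75,672 × 150%/7⌋ = $16,215. Book value $59,457.
Year 4: ⌊$59,457 × 150%/7⌋ = $12,740. Book value $46,717.
Year 5: ⌊$46,717 × 150%/7⌋ = $10,010. Book value $36,707.
Year 6: ⌊$36,707 × 150%/7⌋ = $7,865. Book value $28,842.
Accumulated through year 6 = $122,574 − $28,842 = $93,732.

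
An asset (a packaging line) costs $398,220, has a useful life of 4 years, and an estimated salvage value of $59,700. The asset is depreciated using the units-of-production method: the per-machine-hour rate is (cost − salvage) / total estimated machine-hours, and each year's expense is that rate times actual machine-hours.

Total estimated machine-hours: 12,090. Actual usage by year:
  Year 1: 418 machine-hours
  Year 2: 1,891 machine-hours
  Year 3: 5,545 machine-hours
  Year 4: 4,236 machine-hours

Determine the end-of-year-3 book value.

$178,308

Depreciable base = $398,220 − $59,700 = $338,520.
Rate = $338,520 / 12,090 machine-hours = $28 per machine-hour.
Year 1: 418 × $28 = $11,704. Book value $386,516.
Year 2: 1,891 × $28 = $52,948. Book value $333,568.
Year 3: 5,545 × $28 = $155,260. Book value $178,308.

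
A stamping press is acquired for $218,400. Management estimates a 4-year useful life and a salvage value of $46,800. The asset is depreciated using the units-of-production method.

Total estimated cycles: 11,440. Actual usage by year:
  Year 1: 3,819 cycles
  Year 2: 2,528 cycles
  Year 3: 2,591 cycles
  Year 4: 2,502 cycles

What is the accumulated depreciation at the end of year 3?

$134,070

Depreciable base = $218,400 − $46,800 = $171,600.
Rate = $171,600 / 11,440 cycles = $15 per cycle.
Year 1: 3,819 × $15 = $57,285. Book value $161,115.
Year 2: 2,528 × $15 = $37,920. Book value $123,195.
Year 3: 2,591 × $15 = $38,865. Book value $84,330.
Accumulated through year 3 = $218,400 − $84,330 = $134,070.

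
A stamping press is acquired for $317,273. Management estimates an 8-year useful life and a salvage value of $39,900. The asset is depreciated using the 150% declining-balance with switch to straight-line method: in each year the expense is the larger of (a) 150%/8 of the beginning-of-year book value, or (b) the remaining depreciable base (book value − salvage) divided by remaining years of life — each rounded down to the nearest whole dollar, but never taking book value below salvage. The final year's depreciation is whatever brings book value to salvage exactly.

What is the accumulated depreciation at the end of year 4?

Depreciable base = $317,273 − $39,900 = $277,373.
Year 1: DB = ⌊$317,273 × 150%/8⌋ = $59,488; SL = ⌊$277,373/8⌋ = $34,671 → take DB $59,488. Book value $257,785.
Year 2: DB = ⌊$257,785 × 150%/8⌋ = $48,334; SL = ⌊$217,885/7⌋ = $31,126 → take DB $48,334. Book value $209,451.
Year 3: DB = ⌊$209,451 × 150%/8⌋ = $39,272; SL = ⌊$169,551/6⌋ = $28,258 → take DB $39,272. Book value $170,179.
Year 4: DB = ⌊$170,179 × 150%/8⌋ = $31,908; SL = ⌊$130,279/5⌋ = $26,055 → take DB $31,908. Book value $138,271.
Accumulated through year 4 = $317,273 − $138,271 = $179,002.

$179,002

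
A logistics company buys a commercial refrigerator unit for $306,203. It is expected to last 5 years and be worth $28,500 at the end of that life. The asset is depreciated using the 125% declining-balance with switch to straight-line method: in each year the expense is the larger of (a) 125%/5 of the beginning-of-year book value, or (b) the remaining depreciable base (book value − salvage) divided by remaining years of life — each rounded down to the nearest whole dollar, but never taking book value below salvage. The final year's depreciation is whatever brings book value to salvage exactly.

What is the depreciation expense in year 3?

$47,913

Depreciable base = $306,203 − $28,500 = $277,703.
Year 1: DB = ⌊$306,203 × 125%/5⌋ = $76,550; SL = ⌊$277,703/5⌋ = $55,540 → take DB $76,550. Book value $229,653.
Year 2: DB = ⌊$229,653 × 125%/5⌋ = $57,413; SL = ⌊$201,153/4⌋ = $50,288 → take DB $57,413. Book value $172,240.
Year 3: DB = ⌊$172,240 × 125%/5⌋ = $43,060; SL = ⌊$143,740/3⌋ = $47,913 → take SL $47,913. Book value $124,327.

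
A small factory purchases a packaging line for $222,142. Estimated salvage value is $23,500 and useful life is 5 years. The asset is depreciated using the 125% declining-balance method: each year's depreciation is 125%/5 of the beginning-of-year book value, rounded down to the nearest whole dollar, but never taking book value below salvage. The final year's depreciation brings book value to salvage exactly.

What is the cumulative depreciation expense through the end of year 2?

$97,186

Depreciable base = $222,142 − $23,500 = $198,642.
Year 1: ⌊$222,142 × 125%/5⌋ = $55,535. Book value $166,607.
Year 2: ⌊$166,607 × 125%/5⌋ = $41,651. Book value $124,956.
Accumulated through year 2 = $222,142 − $124,956 = $97,186.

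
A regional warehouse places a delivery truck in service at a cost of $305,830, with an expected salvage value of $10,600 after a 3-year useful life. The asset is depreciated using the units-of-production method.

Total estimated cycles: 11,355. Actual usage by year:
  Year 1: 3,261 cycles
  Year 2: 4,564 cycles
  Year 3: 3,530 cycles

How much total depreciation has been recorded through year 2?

Depreciable base = $305,830 − $10,600 = $295,230.
Rate = $295,230 / 11,355 cycles = $26 per cycle.
Year 1: 3,261 × $26 = $84,786. Book value $221,044.
Year 2: 4,564 × $26 = $118,664. Book value $102,380.
Accumulated through year 2 = $305,830 − $102,380 = $203,450.

$203,450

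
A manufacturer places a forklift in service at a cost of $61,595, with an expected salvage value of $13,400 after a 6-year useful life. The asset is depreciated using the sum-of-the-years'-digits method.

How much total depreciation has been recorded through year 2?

Depreciable base = $61,595 − $13,400 = $48,195.
Sum of the years' digits = 6+5+4+3+2+1 = 21.
Year 1: $48,195 × 6/21 = $13,770. Book value $47,825.
Year 2: $48,195 × 5/21 = $11,475. Book value $36,350.
Accumulated through year 2 = $61,595 − $36,350 = $25,245.

$25,245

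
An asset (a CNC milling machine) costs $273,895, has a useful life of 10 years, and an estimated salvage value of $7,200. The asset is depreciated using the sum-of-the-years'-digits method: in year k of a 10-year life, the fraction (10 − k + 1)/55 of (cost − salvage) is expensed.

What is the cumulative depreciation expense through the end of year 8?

$252,148

Depreciable base = $273,895 − $7,200 = $266,695.
Sum of the years' digits = 10+9+8+7+6+5+4+3+2+1 = 55.
Year 1: $266,695 × 10/55 = $48,490. Book value $225,405.
Year 2: $266,695 × 9/55 = $43,641. Book value $181,764.
Year 3: $266,695 × 8/55 = $38,792. Book value $142,972.
Year 4: $266,695 × 7/55 = $33,943. Book value $109,029.
Year 5: $266,695 × 6/55 = $29,094. Book value $79,935.
Year 6: $266,695 × 5/55 = $24,245. Book value $55,690.
Year 7: $266,695 × 4/55 = $19,396. Book value $36,294.
Year 8: $266,695 × 3/55 = $14,547. Book value $21,747.
Accumulated through year 8 = $273,895 − $21,747 = $252,148.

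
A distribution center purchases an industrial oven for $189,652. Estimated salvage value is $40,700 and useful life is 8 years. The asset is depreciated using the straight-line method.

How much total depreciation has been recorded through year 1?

Depreciable base = $189,652 − $40,700 = $148,952.
Annual expense = $148,952 / 8 = $18,619.
End of year 1: book value $171,033.
Accumulated through year 1 = $189,652 − $171,033 = $18,619.

$18,619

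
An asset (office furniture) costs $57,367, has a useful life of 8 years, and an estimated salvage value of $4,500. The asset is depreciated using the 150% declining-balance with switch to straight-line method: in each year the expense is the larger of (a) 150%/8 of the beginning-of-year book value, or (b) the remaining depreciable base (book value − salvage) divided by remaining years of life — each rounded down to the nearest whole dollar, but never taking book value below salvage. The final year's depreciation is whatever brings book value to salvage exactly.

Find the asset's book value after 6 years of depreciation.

Depreciable base = $57,367 − $4,500 = $52,867.
Year 1: DB = ⌊$57,367 × 150%/8⌋ = $10,756; SL = ⌊$52,867/8⌋ = $6,608 → take DB $10,756. Book value $46,611.
Year 2: DB = ⌊$46,611 × 150%/8⌋ = $8,739; SL = ⌊$42,111/7⌋ = $6,015 → take DB $8,739. Book value $37,872.
Year 3: DB = ⌊$37,872 × 150%/8⌋ = $7,101; SL = ⌊$33,372/6⌋ = $5,562 → take DB $7,101. Book value $30,771.
Year 4: DB = ⌊$30,771 × 150%/8⌋ = $5,769; SL = ⌊$26,271/5⌋ = $5,254 → take DB $5,769. Book value $25,002.
Year 5: DB = ⌊$25,002 × 150%/8⌋ = $4,687; SL = ⌊$20,502/4⌋ = $5,125 → take SL $5,125. Book value $19,877.
Year 6: DB = ⌊$19,877 × 150%/8⌋ = $3,726; SL = ⌊$15,377/3⌋ = $5,125 → take SL $5,125. Book value $14,752.

$14,752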